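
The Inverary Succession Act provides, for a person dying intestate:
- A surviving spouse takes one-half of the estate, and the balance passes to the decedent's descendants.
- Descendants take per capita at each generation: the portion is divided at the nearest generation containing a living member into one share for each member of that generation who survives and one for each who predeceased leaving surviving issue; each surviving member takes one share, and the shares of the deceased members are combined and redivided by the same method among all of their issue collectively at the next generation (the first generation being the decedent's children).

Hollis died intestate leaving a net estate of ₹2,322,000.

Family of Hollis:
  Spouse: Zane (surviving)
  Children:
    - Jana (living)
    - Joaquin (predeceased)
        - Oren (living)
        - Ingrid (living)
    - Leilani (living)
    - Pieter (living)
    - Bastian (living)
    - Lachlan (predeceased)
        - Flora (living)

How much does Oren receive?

Zane takes one-half of ₹2,322,000 = ₹1,161,000. The remaining ₹1,161,000 passes to the descendants.
The descendants' portion (₹1,161,000) is divided at the children's generation into 6 shares of ₹193,500. Jana, Leilani, Pieter, and Bastian each take ₹193,500. The 2 shares of the deceased (Joaquin and Lachlan) are combined into a pool of ₹387,000.
That pool (₹387,000) is divided at the grandchildren's generation equally among Oren, Ingrid, and Flora: ₹129,000 each.

Oren receives ₹129,000.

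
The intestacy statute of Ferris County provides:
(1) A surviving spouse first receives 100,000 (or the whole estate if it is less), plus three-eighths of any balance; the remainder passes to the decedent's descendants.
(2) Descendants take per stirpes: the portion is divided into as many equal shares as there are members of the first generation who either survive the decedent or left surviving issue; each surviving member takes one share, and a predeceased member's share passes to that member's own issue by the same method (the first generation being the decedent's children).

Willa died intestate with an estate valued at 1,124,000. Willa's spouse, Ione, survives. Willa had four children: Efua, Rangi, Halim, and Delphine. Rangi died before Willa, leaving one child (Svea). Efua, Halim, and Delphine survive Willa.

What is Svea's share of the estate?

Svea receives 160,000.

Ione first takes 100,000, leaving a balance of 1,024,000. Ione then takes three-eighths of the balance (384,000), for a total of 484,000. The remaining 640,000 passes to the descendants.
The descendants' portion (640,000) is divided into 4 shares of 160,000: Efua, Halim, and Delphine each take 160,000; Rangi's 160,000 share passes to Rangi's issue.
Rangi's share (160,000) passes entirely to Svea.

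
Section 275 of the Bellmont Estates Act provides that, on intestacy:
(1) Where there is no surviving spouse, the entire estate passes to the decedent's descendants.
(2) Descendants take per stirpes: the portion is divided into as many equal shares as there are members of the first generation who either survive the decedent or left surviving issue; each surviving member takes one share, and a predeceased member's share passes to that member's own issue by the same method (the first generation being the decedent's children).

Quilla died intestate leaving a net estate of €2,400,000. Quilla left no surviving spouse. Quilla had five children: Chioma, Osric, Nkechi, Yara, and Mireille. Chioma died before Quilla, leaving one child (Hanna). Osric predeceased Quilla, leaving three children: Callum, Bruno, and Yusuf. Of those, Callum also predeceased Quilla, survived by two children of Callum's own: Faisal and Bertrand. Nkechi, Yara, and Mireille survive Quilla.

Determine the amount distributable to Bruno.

The entire €2,400,000 passes to the descendants.
That amount (€2,400,000) is divided into 5 shares of €480,000: Nkechi, Yara, and Mireille each take €480,000; Chioma's €480,000 share passes to Chioma's issue; Osric's €480,000 share passes to Osric's issue.
Chioma's share (€480,000) passes entirely to Hanna.
Osric's share (€480,000) is divided into 3 shares of €160,000: Bruno and Yusuf each take €160,000; Callum's €160,000 share passes to Callum's issue.
Callum's share (€160,000) is divided into 2 shares of €80,000: Faisal and Bertrand each take €80,000.

Bruno receives €160,000.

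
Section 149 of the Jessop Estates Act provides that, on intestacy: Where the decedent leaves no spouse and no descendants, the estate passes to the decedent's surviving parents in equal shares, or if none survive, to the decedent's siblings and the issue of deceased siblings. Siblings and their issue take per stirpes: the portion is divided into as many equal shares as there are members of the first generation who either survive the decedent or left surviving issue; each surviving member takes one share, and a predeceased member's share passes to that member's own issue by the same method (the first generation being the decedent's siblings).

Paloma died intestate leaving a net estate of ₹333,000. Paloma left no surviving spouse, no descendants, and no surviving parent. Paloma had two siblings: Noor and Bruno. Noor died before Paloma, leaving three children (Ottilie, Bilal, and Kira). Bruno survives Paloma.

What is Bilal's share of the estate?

The entire ₹333,000 passes to the siblings and their issue.
That amount (₹333,000) is divided into 2 shares of ₹166,500: Bruno takes ₹166,500; Noor's ₹166,500 share passes to Noor's issue.
Noor's share (₹166,500) is divided into 3 shares of ₹55,500: Ottilie, Bilal, and Kira each take ₹55,500.

Bilal receives ₹55,500.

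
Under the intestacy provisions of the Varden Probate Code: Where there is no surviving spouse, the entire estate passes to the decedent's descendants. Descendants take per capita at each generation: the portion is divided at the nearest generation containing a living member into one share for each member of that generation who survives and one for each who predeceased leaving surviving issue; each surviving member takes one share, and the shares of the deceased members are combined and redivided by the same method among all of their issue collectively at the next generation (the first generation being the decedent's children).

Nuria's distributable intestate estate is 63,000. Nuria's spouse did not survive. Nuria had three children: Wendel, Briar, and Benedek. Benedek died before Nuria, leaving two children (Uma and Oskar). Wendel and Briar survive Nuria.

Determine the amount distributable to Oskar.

Oskar receives 10,500.

The entire 63,000 passes to the descendants.
That amount (63,000) is divided at the children's generation into 3 shares of 21,000. Wendel and Briar each take 21,000. The remaining share for the deceased Benedek (21,000) is carried to the next generation.
That pool (21,000) is divided at the grandchildren's generation equally among Uma and Oskar: 10,500 each.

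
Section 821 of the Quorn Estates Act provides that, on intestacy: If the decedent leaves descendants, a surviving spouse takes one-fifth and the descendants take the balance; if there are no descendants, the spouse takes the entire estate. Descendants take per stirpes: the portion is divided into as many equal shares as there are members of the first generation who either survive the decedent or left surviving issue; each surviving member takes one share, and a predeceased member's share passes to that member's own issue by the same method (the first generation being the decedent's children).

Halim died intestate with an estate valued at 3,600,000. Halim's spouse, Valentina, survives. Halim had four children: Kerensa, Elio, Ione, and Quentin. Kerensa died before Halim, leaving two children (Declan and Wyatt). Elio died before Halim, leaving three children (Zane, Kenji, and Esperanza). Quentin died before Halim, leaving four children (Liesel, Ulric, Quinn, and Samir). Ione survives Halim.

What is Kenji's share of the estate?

Valentina takes one-fifth of 3,600,000 = 720,000. The remaining 2,880,000 passes to the descendants.
The descendants' portion (2,880,000) is divided into 4 shares of 720,000: Ione takes 720,000; Kerensa's 720,000 share passes to Kerensa's issue; Elio's 720,000 share passes to Elio's issue; Quentin's 720,000 share passes to Quentin's issue.
Kerensa's share (720,000) is divided into 2 shares of 360,000: Declan and Wyatt each take 360,000.
Elio's share (720,000) is divided into 3 shares of 240,000: Zane, Kenji, and Esperanza each take 240,000.
Quentin's share (720,000) is divided into 4 shares of 180,000: Liesel, Ulric, Quinn, and Samir each take 180,000.

Kenji receives 240,000.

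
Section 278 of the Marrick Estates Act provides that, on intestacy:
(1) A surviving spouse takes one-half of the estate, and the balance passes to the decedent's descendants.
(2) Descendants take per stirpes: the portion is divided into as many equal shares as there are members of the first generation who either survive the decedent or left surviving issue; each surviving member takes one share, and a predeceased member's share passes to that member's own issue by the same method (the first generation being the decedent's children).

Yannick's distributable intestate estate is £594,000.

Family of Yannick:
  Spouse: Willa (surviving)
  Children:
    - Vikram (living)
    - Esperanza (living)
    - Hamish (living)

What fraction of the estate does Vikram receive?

Willa takes one-half of £594,000 = £297,000. The remaining £297,000 passes to the descendants.
The descendants' portion (£297,000) is divided into 3 shares of £99,000: Vikram, Esperanza, and Hamish each take £99,000.

Vikram receives 1/6 of the estate.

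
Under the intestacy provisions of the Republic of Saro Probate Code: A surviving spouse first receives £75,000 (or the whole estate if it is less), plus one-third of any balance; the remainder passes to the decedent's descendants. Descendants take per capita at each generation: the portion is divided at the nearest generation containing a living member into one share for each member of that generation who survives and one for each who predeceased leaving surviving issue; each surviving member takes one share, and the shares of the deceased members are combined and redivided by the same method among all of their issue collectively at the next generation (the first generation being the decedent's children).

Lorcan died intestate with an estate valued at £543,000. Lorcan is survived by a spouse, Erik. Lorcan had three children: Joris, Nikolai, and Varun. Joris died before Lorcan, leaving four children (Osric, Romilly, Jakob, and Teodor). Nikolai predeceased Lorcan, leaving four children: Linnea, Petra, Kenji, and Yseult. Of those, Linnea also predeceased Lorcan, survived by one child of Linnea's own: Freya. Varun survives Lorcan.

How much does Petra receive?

Erik first takes £75,000, leaving a balance of £468,000. Erik then takes one-third of the balance (£156,000), for a total of £231,000. The remaining £312,000 passes to the descendants.
The descendants' portion (£312,000) is divided at the children's generation into 3 shares of £104,000. Varun takes £104,000. The 2 shares of the deceased (Joris and Nikolai) are combined into a pool of £208,000.
That pool (£208,000) is divided at the grandchildren's generation into 8 shares of £26,000. Osric, Romilly, Jakob, Teodor, Petra, Kenji, and Yseult each take £26,000. The remaining share for the deceased Linnea (£26,000) is carried to the next generation.
That pool (£26,000) passes entirely to Freya, the sole taker at the great-grandchildren's generation.

Petra receives £26,000.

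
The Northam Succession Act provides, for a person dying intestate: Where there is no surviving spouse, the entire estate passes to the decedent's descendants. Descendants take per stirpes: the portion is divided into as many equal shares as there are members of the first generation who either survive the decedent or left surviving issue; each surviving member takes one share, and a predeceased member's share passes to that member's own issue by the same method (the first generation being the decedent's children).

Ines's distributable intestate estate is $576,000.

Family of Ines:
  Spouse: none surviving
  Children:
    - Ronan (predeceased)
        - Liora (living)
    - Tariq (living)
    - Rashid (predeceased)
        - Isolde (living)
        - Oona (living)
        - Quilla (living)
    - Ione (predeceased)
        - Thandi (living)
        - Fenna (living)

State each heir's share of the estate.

Liora: $144,000; Tariq: $144,000; Isolde: $48,000; Oona: $48,000; Quilla: $48,000; Thandi: $72,000; Fenna: $72,000

The entire $576,000 passes to the descendants.
That amount ($576,000) is divided into 4 shares of $144,000: Tariq takes $144,000; Ronan's $144,000 share passes to Ronan's issue; Rashid's $144,000 share passes to Rashid's issue; Ione's $144,000 share passes to Ione's issue.
Ronan's share ($144,000) passes entirely to Liora.
Rashid's share ($144,000) is divided into 3 shares of $48,000: Isolde, Oona, and Quilla each take $48,000.
Ione's share ($144,000) is divided into 2 shares of $72,000: Thandi and Fenna each take $72,000.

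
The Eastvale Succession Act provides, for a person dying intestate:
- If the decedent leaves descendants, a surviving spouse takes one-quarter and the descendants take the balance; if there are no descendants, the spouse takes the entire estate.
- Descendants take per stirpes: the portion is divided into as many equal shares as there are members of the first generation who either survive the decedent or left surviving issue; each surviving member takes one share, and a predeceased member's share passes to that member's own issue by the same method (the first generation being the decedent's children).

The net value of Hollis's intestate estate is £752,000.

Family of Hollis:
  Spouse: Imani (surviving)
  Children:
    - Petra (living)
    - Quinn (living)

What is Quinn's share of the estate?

Imani takes one-quarter of £752,000 = £188,000. The remaining £564,000 passes to the descendants.
The descendants' portion (£564,000) is divided into 2 shares of £282,000: Petra and Quinn each take £282,000.

Quinn receives £282,000.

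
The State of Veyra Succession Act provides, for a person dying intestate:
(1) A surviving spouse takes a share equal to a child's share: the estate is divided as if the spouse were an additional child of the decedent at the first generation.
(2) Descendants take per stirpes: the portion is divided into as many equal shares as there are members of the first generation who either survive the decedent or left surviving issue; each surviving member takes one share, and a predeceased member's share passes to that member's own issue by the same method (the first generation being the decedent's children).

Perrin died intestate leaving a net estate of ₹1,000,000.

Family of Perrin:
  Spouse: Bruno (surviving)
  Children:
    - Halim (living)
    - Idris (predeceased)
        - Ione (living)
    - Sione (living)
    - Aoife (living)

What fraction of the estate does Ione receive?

Ione receives 1/5 of the estate.

The spouse counts as an additional share at the children's level, so there are 5 primary shares of ₹200,000. Bruno takes one such share (₹200,000).
The children's combined portion (₹800,000) is divided into 4 shares of ₹200,000: Halim, Sione, and Aoife each take ₹200,000; Idris's ₹200,000 share passes to Idris's issue.
Idris's share (₹200,000) passes entirely to Ione.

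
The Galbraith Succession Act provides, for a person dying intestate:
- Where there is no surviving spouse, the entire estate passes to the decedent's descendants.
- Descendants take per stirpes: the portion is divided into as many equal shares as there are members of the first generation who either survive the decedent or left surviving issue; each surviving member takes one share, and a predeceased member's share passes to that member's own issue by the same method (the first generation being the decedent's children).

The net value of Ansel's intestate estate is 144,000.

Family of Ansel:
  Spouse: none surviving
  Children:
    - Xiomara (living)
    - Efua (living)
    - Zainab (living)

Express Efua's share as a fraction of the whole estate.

Efua receives 1/3 of the estate.

The entire 144,000 passes to the descendants.
That amount (144,000) is divided into 3 shares of 48,000: Xiomara, Efua, and Zainab each take 48,000.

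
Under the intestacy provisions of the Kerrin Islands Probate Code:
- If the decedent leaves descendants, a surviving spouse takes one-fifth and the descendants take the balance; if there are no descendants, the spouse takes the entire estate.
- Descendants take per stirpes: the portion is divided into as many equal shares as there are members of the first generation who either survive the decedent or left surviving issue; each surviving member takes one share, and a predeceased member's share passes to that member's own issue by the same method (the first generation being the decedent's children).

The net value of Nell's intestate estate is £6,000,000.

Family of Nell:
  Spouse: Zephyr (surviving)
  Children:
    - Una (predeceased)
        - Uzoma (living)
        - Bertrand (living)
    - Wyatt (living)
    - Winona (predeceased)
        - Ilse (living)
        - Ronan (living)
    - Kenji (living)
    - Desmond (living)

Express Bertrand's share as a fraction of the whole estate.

Zephyr takes one-fifth of £6,000,000 = £1,200,000. The remaining £4,800,000 passes to the descendants.
The descendants' portion (£4,800,000) is divided into 5 shares of £960,000: Wyatt, Kenji, and Desmond each take £960,000; Una's £960,000 share passes to Una's issue; Winona's £960,000 share passes to Winona's issue.
Una's share (£960,000) is divided into 2 shares of £480,000: Uzoma and Bertrand each take £480,000.
Winona's share (£960,000) is divided into 2 shares of £480,000: Ilse and Ronan each take £480,000.

Bertrand receives 2/25 of the estate.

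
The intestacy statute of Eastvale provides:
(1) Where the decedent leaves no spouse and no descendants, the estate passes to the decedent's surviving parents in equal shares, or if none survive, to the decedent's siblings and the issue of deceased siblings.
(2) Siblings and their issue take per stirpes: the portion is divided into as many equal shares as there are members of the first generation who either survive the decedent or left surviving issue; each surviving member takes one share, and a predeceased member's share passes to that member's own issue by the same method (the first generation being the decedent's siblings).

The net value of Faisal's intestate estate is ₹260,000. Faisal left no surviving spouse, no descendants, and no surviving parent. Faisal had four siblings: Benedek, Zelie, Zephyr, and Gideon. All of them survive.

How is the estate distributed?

Benedek: ₹65,000; Zelie: ₹65,000; Zephyr: ₹65,000; Gideon: ₹65,000

The entire ₹260,000 passes to the siblings and their issue.
That amount (₹260,000) is divided into 4 shares of ₹65,000: Benedek, Zelie, Zephyr, and Gideon each take ₹65,000.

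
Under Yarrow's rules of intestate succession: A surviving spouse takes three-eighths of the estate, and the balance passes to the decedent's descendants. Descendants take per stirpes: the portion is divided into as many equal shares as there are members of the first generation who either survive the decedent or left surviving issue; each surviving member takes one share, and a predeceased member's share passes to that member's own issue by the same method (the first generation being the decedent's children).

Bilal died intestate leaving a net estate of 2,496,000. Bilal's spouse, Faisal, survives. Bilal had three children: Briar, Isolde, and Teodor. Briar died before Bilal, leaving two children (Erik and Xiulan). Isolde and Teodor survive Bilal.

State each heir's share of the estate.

Faisal takes three-eighths of 2,496,000 = 936,000. The remaining 1,560,000 passes to the descendants.
The descendants' portion (1,560,000) is divided into 3 shares of 520,000: Isolde and Teodor each take 520,000; Briar's 520,000 share passes to Briar's issue.
Briar's share (520,000) is divided into 2 shares of 260,000: Erik and Xiulan each take 260,000.

Faisal: 936,000; Erik: 260,000; Xiulan: 260,000; Isolde: 520,000; Teodor: 520,000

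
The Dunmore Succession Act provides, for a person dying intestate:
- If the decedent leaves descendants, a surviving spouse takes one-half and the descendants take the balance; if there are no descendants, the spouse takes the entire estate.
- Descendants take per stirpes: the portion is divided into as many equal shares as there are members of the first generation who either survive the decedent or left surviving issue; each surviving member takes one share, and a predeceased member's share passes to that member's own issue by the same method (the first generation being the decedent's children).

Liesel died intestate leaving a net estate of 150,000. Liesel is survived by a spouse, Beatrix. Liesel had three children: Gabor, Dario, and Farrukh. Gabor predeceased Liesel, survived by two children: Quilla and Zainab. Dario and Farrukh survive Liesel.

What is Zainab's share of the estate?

Zainab receives 12,500.

Beatrix takes one-half of 150,000 = 75,000. The remaining 75,000 passes to the descendants.
The descendants' portion (75,000) is divided into 3 shares of 25,000: Dario and Farrukh each take 25,000; Gabor's 25,000 share passes to Gabor's issue.
Gabor's share (25,000) is divided into 2 shares of 12,500: Quilla and Zainab each take 12,500.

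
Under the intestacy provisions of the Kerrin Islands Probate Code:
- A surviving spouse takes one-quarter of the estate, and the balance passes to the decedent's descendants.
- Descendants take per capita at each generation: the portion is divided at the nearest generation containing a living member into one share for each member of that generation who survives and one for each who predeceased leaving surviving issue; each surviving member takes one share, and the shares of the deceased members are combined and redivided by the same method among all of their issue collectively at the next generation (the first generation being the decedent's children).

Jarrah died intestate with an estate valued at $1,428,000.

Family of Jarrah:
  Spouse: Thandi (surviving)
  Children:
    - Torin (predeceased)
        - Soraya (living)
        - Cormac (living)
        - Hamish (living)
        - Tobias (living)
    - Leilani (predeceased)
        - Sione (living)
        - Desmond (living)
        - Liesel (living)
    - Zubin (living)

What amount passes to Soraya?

Soraya receives $102,000.

Thandi takes one-quarter of $1,428,000 = $357,000. The remaining $1,071,000 passes to the descendants.
The descendants' portion ($1,071,000) is divided at the children's generation into 3 shares of $357,000. Zubin takes $357,000. The 2 shares of the deceased (Torin and Leilani) are combined into a pool of $714,000.
That pool ($714,000) is divided at the grandchildren's generation equally among Soraya, Cormac, Hamish, Tobias, Sione, Desmond, and Liesel: $102,000 each.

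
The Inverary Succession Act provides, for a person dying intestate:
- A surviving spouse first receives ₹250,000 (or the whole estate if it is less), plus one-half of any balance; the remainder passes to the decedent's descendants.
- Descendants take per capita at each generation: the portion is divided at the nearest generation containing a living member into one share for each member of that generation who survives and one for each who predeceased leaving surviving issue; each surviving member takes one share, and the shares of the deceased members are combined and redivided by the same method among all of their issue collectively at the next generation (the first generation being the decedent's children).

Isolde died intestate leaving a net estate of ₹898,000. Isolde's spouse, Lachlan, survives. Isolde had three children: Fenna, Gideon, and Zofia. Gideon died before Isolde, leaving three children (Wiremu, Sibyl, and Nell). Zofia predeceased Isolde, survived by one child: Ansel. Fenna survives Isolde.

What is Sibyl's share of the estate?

Sibyl receives ₹54,000.

Lachlan first takes ₹250,000, leaving a balance of ₹648,000. Lachlan then takes one-half of the balance (₹324,000), for a total of ₹574,000. The remaining ₹324,000 passes to the descendants.
The descendants' portion (₹324,000) is divided at the children's generation into 3 shares of ₹108,000. Fenna takes ₹108,000. The 2 shares of the deceased (Gideon and Zofia) are combined into a pool of ₹216,000.
That pool (₹216,000) is divided at the grandchildren's generation equally among Wiremu, Sibyl, Nell, and Ansel: ₹54,000 each.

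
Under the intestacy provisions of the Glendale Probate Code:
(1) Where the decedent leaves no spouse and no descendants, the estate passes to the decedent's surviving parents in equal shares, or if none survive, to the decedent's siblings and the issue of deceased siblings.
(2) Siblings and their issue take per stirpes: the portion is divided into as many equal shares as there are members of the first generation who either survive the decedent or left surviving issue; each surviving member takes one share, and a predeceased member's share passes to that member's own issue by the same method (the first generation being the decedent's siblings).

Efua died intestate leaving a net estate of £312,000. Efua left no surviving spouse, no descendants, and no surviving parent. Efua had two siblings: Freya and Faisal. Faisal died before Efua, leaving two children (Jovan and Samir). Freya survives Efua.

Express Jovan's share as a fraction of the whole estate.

The entire £312,000 passes to the siblings and their issue.
That amount (£312,000) is divided into 2 shares of £156,000: Freya takes £156,000; Faisal's £156,000 share passes to Faisal's issue.
Faisal's share (£156,000) is divided into 2 shares of £78,000: Jovan and Samir each take £78,000.

Jovan receives 1/4 of the estate.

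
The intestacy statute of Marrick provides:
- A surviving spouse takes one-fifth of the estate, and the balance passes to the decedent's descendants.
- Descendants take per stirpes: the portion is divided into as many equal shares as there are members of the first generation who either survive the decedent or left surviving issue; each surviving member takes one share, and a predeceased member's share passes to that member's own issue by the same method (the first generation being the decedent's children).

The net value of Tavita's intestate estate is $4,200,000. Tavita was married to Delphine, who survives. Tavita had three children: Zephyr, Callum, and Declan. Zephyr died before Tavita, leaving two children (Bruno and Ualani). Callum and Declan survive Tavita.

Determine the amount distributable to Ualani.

Ualani receives $560,000.

Delphine takes one-fifth of $4,200,000 = $840,000. The remaining $3,360,000 passes to the descendants.
The descendants' portion ($3,360,000) is divided into 3 shares of $1,120,000: Callum and Declan each take $1,120,000; Zephyr's $1,120,000 share passes to Zephyr's issue.
Zephyr's share ($1,120,000) is divided into 2 shares of $560,000: Bruno and Ualani each take $560,000.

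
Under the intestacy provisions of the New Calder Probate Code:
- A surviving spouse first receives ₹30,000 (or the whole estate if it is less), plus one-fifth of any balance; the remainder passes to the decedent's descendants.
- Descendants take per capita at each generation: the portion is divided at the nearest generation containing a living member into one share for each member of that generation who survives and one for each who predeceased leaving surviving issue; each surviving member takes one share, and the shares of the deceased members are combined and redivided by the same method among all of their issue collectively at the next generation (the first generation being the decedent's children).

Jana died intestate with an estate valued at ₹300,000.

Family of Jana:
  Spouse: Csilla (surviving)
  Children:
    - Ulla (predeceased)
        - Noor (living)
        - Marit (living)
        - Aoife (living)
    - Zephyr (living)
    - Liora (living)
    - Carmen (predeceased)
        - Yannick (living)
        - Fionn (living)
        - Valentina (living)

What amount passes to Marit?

Csilla first takes ₹30,000, leaving a balance of ₹270,000. Csilla then takes one-fifth of the balance (₹54,000), for a total of ₹84,000. The remaining ₹216,000 passes to the descendants.
The descendants' portion (₹216,000) is divided at the children's generation into 4 shares of ₹54,000. Zephyr and Liora each take ₹54,000. The 2 shares of the deceased (Ulla and Carmen) are combined into a pool of ₹108,000.
That pool (₹108,000) is divided at the grandchildren's generation equally among Noor, Marit, Aoife, Yannick, Fionn, and Valentina: ₹18,000 each.

Marit receives ₹18,000.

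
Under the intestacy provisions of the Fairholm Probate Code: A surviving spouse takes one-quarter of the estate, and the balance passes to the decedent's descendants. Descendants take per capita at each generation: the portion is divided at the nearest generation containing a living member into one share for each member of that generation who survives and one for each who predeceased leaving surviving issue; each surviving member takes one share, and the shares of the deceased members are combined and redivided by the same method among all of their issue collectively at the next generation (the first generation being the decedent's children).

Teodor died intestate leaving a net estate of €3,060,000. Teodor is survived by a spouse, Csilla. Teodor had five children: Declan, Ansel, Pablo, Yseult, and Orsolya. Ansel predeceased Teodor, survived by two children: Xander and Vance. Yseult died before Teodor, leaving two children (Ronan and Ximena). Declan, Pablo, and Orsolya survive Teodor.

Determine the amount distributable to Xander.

Xander receives €229,500.

Csilla takes one-quarter of €3,060,000 = €765,000. The remaining €2,295,000 passes to the descendants.
The descendants' portion (€2,295,000) is divided at the children's generation into 5 shares of €459,000. Declan, Pablo, and Orsolya each take €459,000. The 2 shares of the deceased (Ansel and Yseult) are combined into a pool of €918,000.
That pool (€918,000) is divided at the grandchildren's generation equally among Xander, Vance, Ronan, and Ximena: €229,500 each.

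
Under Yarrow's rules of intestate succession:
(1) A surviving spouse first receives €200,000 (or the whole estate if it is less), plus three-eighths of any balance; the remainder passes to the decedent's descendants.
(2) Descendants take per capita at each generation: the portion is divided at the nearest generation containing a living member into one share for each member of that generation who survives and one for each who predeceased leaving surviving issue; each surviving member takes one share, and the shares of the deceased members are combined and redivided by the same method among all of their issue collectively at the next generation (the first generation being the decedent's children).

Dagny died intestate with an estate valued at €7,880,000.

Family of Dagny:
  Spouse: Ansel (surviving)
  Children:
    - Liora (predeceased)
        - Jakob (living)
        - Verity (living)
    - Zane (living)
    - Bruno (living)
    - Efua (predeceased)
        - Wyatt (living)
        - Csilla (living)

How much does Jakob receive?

Ansel first takes €200,000, leaving a balance of €7,680,000. Ansel then takes three-eighths of the balance (€2,880,000), for a total of €3,080,000. The remaining €4,800,000 passes to the descendants.
The descendants' portion (€4,800,000) is divided at the children's generation into 4 shares of €1,200,000. Zane and Bruno each take €1,200,000. The 2 shares of the deceased (Liora and Efua) are combined into a pool of €2,400,000.
That pool (€2,400,000) is divided at the grandchildren's generation equally among Jakob, Verity, Wyatt, and Csilla: €600,000 each.

Jakob receives €600,000.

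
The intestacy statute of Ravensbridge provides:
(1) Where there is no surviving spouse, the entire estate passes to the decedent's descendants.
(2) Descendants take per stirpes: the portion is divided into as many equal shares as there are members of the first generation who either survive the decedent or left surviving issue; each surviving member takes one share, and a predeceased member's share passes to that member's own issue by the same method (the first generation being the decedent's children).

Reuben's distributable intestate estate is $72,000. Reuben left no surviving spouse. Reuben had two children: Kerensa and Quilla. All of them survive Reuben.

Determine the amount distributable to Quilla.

Quilla receives $36,000.

The entire $72,000 passes to the descendants.
That amount ($72,000) is divided into 2 shares of $36,000: Kerensa and Quilla each take $36,000.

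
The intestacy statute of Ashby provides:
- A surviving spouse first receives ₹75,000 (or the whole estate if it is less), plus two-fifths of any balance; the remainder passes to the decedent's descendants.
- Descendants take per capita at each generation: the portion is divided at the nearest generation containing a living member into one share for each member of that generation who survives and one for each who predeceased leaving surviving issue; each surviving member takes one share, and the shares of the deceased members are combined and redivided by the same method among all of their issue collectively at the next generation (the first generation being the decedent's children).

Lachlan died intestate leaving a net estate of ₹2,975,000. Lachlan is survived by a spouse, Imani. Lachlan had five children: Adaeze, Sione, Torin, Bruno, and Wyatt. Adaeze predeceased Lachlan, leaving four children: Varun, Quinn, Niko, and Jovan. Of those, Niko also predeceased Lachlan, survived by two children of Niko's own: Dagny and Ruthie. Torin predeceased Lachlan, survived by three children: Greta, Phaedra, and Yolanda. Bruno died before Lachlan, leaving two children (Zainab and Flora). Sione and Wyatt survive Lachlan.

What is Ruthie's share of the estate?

Imani first takes ₹75,000, leaving a balance of ₹2,900,000. Imani then takes two-fifths of the balance (₹1,160,000), for a total of ₹1,235,000. The remaining ₹1,740,000 passes to the descendants.
The descendants' portion (₹1,740,000) is divided at the children's generation into 5 shares of ₹348,000. Sione and Wyatt each take ₹348,000. The 3 shares of the deceased (Adaeze, Torin, and Bruno) are combined into a pool of ₹1,044,000.
That pool (₹1,044,000) is divided at the grandchildren's generation into 9 shares of ₹116,000. Varun, Quinn, Jovan, Greta, Phaedra, Yolanda, Zainab, and Flora each take ₹116,000. The remaining share for the deceased Niko (₹116,000) is carried to the next generation.
That pool (₹116,000) is divided at the great-grandchildren's generation equally among Dagny and Ruthie: ₹58,000 each.

Ruthie receives ₹58,000.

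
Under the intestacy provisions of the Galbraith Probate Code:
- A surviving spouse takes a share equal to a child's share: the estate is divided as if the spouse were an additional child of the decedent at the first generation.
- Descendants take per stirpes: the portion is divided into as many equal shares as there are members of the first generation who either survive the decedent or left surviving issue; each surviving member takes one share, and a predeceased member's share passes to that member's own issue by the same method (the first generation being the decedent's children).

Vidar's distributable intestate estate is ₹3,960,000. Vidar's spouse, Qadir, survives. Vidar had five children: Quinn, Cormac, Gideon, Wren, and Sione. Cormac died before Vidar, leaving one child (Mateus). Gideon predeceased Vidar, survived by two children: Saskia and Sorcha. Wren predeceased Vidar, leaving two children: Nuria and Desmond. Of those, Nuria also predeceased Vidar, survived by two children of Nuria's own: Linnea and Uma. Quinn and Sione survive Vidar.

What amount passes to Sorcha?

The spouse counts as an additional share at the children's level, so there are 6 primary shares of ₹660,000. Qadir takes one such share (₹660,000).
The children's combined portion (₹3,300,000) is divided into 5 shares of ₹660,000: Quinn and Sione each take ₹660,000; Cormac's ₹660,000 share passes to Cormac's issue; Gideon's ₹660,000 share passes to Gideon's issue; Wren's ₹660,000 share passes to Wren's issue.
Cormac's share (₹660,000) passes entirely to Mateus.
Gideon's share (₹660,000) is divided into 2 shares of ₹330,000: Saskia and Sorcha each take ₹330,000.
Wren's share (₹660,000) is divided into 2 shares of ₹330,000: Desmond takes ₹330,000; Nuria's ₹330,000 share passes to Nuria's issue.
Nuria's share (₹330,000) is divided into 2 shares of ₹165,000: Linnea and Uma each take ₹165,000.

Sorcha receives ₹330,000.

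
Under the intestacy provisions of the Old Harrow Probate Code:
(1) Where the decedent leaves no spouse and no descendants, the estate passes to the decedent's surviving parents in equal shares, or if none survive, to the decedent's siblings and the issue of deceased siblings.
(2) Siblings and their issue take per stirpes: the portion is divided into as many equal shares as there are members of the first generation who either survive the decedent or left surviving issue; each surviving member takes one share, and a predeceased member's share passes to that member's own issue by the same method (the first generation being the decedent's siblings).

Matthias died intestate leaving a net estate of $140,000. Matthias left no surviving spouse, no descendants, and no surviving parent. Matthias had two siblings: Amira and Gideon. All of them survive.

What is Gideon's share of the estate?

Gideon receives $70,000.

The entire $140,000 passes to the siblings and their issue.
That amount ($140,000) is divided into 2 shares of $70,000: Amira and Gideon each take $70,000.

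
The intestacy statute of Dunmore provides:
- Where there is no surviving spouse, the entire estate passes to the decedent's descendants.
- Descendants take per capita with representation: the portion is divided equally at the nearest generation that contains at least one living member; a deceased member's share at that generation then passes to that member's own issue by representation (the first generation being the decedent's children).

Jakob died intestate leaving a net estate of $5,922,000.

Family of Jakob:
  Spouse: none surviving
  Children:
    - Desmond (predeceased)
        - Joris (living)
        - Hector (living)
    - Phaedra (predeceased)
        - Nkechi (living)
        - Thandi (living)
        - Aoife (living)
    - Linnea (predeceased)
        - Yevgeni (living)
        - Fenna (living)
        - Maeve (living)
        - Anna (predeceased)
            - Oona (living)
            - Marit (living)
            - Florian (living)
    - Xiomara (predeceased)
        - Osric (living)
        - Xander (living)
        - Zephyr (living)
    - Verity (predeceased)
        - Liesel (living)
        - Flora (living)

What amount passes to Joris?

The entire $5,922,000 passes to the descendants.
No child survives, so the initial division is made at the grandchildren's generation.
That amount ($5,922,000) is divided into 14 shares of $423,000: Joris, Hector, Nkechi, Thandi, Aoife, Yevgeni, Fenna, Maeve, Osric, Xander, Zephyr, Liesel, and Flora each take $423,000; Anna's $423,000 share passes to Anna's issue.
Anna's share ($423,000) is divided into 3 shares of $141,000: Oona, Marit, and Florian each take $141,000.

Joris receives $423,000.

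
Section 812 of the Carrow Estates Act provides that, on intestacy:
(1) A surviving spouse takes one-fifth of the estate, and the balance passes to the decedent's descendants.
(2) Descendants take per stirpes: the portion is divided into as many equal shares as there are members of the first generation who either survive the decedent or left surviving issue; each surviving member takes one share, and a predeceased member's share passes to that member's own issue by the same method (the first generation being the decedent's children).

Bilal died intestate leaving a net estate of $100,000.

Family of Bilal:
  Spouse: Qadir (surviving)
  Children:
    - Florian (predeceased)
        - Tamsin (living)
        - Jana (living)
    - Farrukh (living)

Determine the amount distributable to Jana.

Jana receives $20,000.

Qadir takes one-fifth of $100,000 = $20,000. The remaining $80,000 passes to the descendants.
The descendants' portion ($80,000) is divided into 2 shares of $40,000: Farrukh takes $40,000; Florian's $40,000 share passes to Florian's issue.
Florian's share ($40,000) is divided into 2 shares of $20,000: Tamsin and Jana each take $20,000.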